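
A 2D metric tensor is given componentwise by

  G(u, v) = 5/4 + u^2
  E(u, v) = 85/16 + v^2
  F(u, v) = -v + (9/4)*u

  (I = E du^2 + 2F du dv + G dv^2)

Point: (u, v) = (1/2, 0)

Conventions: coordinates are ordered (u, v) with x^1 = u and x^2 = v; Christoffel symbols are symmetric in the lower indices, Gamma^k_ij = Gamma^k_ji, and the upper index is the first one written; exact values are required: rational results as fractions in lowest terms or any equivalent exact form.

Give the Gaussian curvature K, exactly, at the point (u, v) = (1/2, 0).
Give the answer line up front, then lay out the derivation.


Answer: K = -65024/184041

E = 85/16, F = 9/8, G = 3/2, EG - F^2 = 429/64 at the point
E_u = 0, E_v = 0, F_u = 9/4, F_v = -1, G_u = 1, G_v = 0
E_vv = 2, F_uv = 0, G_uu = 2
Using the Brioschi determinant formula for K from the metric derivatives:
M1 = [[-E_vv/2 + F_uv - G_uu/2, E_u/2, F_u - E_v/2], [F_v - G_u/2, E, F], [G_v/2, F, G]] = [[-2, 0, 9/4], [-3/2, 85/16, 9/8], [0, 9/8, 3/2]]; det M1 = -1101/64
M2 = [[0, E_v/2, G_u/2], [E_v/2, E, F], [G_u/2, F, G]] = [[0, 0, 1/2], [0, 85/16, 9/8], [1/2, 9/8, 3/2]]; det M2 = -85/64
det M1 - det M2 = -127/8; K = -127/8 / (429/64)^2 = -65024/184041


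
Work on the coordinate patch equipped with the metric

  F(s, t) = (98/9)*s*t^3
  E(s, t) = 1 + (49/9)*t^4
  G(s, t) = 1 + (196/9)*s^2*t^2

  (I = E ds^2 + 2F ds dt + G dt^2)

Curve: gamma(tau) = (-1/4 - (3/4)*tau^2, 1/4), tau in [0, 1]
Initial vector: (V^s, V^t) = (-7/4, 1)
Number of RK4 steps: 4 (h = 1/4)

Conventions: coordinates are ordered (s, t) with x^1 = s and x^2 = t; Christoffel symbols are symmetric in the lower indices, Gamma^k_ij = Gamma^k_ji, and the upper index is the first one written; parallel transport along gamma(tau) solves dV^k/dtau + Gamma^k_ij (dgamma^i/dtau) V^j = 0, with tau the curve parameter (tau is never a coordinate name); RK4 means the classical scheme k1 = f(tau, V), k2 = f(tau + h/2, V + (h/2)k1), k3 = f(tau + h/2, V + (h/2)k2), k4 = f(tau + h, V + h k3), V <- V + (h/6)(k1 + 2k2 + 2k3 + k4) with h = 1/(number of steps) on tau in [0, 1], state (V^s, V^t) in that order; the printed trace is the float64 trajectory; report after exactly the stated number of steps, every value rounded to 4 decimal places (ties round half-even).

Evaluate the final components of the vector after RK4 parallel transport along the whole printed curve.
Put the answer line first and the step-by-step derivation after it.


Answer: V^s = -1.6781, V^t = 0.6815

gamma'(tau) = (-(3/2)*tau, 0); f(tau, V)^k = -Gamma^k_ij(gamma(tau)) gamma'^i(tau) V^j; h = 1/4; intermediate values shown to 6 dp
curve data and Christoffel symbols at the stage parameters:
  tau = 0.000000: gamma = (-0.250000, 0.250000), gamma' = (0.000000, 0.000000); Gamma_sss = 0.000000, Gamma_sst = 0.153786, Gamma_stt = -0.153786, Gamma_tss = 0.000000, Gamma_tst = -0.307572, Gamma_ttt = 0.307572
  tau = 0.125000: gamma = (-0.261719, 0.250000), gamma' = (-0.187500, 0.000000); Gamma_sss = 0.000000, Gamma_sst = 0.152660, Gamma_stt = -0.159815, Gamma_tss = 0.000000, Gamma_tst = -0.319631, Gamma_ttt = 0.334614
  tau = 0.250000: gamma = (-0.296875, 0.250000), gamma' = (-0.375000, 0.000000); Gamma_sss = 0.000000, Gamma_sst = 0.149084, Gamma_stt = -0.177037, Gamma_tss = 0.000000, Gamma_tst = -0.354074, Gamma_ttt = 0.420463
  tau = 0.375000: gamma = (-0.355469, 0.250000), gamma' = (-0.562500, 0.000000); Gamma_sss = 0.000000, Gamma_sst = 0.142584, Gamma_stt = -0.202736, Gamma_tss = 0.000000, Gamma_tst = -0.405473, Gamma_ttt = 0.576532
  tau = 0.500000: gamma = (-0.437500, 0.250000), gamma' = (-0.750000, 0.000000); Gamma_sss = 0.000000, Gamma_sst = 0.132735, Gamma_stt = -0.232286, Gamma_tss = 0.000000, Gamma_tst = -0.464573, Gamma_ttt = 0.813003
  tau = 0.625000: gamma = (-0.542969, 0.250000), gamma' = (-0.937500, 0.000000); Gamma_sss = 0.000000, Gamma_sst = 0.119602, Gamma_stt = -0.259760, Gamma_tss = 0.000000, Gamma_tst = -0.519521, Gamma_ttt = 1.128334
  tau = 0.750000: gamma = (-0.671875, 0.250000), gamma' = (-1.125000, 0.000000); Gamma_sss = 0.000000, Gamma_sst = 0.104016, Gamma_stt = -0.279544, Gamma_tss = 0.000000, Gamma_tst = -0.559088, Gamma_ttt = 1.502548
  tau = 0.875000: gamma = (-0.824219, 0.250000), gamma' = (-1.312500, 0.000000); Gamma_sss = 0.000000, Gamma_sst = 0.087434, Gamma_stt = -0.288258, Gamma_tss = 0.000000, Gamma_tst = -0.576516, Gamma_ttt = 1.900700
  tau = 1.000000: gamma = (-1.000000, 0.250000), gamma' = (-1.500000, 0.000000); Gamma_sss = 0.000000, Gamma_sst = 0.071416, Gamma_stt = -0.285662, Gamma_tss = 0.000000, Gamma_tst = -0.571324, Gamma_ttt = 2.285298
step 0: V^s = -1.7500, V^t = 1.0000
step 1: k1 = (0.000000, 0.000000), k2 = (0.028624, -0.059931), k3 = (0.028409, -0.059482), k4 = (0.055075, -0.130803); V <- V + (h/6)(k1 + 2k2 + 2k3 + k4): V^s = -1.7430, V^t = 0.9846
step 2: k1 = (0.055045, -0.130733), k2 = (0.077658, -0.220839), k3 = (0.076754, -0.218270), k4 = (0.092586, -0.324051); V <- V + (h/6)(k1 + 2k2 + 2k3 + k4): V^s = -1.7239, V^t = 0.9291
step 3: k1 = (0.092489, -0.323711), k2 = (0.099635, -0.432790), k3 = (0.098106, -0.426149), k4 = (0.096250, -0.517343); V <- V + (h/6)(k1 + 2k2 + 2k3 + k4): V^s = -1.6996, V^t = 0.8224
step 4: k1 = (0.096240, -0.517290), k2 = (0.086960, -0.573390), k3 = (0.086155, -0.568084), k4 = (0.072888, -0.583106); V <- V + (h/6)(k1 + 2k2 + 2k3 + k4): V^s = -1.6781, V^t = 0.6815


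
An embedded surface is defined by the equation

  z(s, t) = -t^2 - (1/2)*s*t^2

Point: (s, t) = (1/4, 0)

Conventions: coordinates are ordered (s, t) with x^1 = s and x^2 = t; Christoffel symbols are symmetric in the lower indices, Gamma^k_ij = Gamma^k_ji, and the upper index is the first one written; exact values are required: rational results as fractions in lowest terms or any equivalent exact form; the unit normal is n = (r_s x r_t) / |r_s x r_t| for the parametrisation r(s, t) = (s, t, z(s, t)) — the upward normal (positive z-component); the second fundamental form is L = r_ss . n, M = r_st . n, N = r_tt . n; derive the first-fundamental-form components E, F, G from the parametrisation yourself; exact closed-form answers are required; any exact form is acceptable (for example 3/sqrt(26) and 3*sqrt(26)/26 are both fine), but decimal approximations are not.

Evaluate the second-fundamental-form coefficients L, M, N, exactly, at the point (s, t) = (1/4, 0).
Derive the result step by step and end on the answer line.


z_s = 0, z_t = 0, z_ss = 0, z_st = 0, z_tt = -9/4
E = 1, F = 0, G = 1; answer radicand W^2 = 1
unnormalised second-form numerators: l = 0, m = 0, n = -9/4; L = l/sqrt(1), and similarly M = m/sqrt(W^2), N = n/sqrt(W^2)

Answer: L = 0, M = 0, N = -9/4


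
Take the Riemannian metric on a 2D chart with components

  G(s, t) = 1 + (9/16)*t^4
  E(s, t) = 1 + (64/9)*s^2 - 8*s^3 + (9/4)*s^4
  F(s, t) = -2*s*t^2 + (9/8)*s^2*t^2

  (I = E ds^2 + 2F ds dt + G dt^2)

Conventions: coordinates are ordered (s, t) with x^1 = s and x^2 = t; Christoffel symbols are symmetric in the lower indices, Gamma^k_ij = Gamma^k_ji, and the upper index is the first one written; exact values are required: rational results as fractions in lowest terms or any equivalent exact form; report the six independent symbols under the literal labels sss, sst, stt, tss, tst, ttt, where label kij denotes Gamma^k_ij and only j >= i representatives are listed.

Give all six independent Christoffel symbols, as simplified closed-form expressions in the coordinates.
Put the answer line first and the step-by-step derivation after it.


Answer: Gamma_sss = (648*s^3 - 1728*s^2 + 1024*s)/(324*s^4 - 1152*s^3 + 1024*s^2 + 81*t^4 + 144), Gamma_sst = 0, Gamma_stt = (324*s^2*t - 576*s*t)/(324*s^4 - 1152*s^3 + 1024*s^2 + 81*t^4 + 144), Gamma_tss = (324*s*t^2 - 288*t^2)/(324*s^4 - 1152*s^3 + 1024*s^2 + 81*t^4 + 144), Gamma_tst = 0, Gamma_ttt = 162*t^3/(324*s^4 - 1152*s^3 + 1024*s^2 + 81*t^4 + 144)

E = 1 + (64/9)*s^2 - 8*s^3 + (9/4)*s^4; F = -2*s*t^2 + (9/8)*s^2*t^2; G = 1 + (9/16)*t^4
Gamma^k_ij = (1/2) g^{kl} (d_i g_jl + d_j g_il - d_l g_ij), with g^inv = (1/(EG-F^2)) [[G, -F], [-F, E]]
first partials: E_s = (128/9)*s - 24*s^2 + 9*s^3, E_t = 0, F_s = -2*t^2 + (9/4)*s*t^2, F_t = -4*s*t + (9/4)*s^2*t, G_s = 0, G_t = (9/4)*t^3
D = EG - F^2 = 1 + (64/9)*s^2 - 8*s^3 + (9/16)*t^4 + (9/4)*s^4
expanded: Gamma^s_ss = (G E_s - 2F F_s + F E_t)/(2D), Gamma^s_st = (G E_t - F G_s)/(2D), Gamma^s_tt = (2G F_t - G G_s - F G_t)/(2D), Gamma^t_ss = (2E F_s - E E_t - F E_s)/(2D), Gamma^t_st = (E G_s - F E_t)/(2D), Gamma^t_tt = (E G_t - 2F F_t + F G_s)/(2D); substitute and cancel common factors


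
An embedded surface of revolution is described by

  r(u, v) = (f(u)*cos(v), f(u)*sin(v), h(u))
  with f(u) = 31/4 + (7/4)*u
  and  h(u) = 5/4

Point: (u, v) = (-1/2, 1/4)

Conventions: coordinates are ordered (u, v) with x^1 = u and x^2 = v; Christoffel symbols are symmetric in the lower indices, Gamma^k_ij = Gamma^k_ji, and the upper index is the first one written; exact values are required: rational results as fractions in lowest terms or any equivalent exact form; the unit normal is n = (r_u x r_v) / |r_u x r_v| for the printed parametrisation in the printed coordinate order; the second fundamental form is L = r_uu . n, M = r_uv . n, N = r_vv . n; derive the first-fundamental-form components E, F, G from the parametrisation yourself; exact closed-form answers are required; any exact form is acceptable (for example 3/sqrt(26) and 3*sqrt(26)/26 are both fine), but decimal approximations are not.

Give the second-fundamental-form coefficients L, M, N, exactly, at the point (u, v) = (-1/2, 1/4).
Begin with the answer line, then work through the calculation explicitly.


Answer: L = 0, M = 0, N = 0

f = 55/8, f' = 7/4, f'' = 0, h' = 0, h'' = 0
E = 49/16, F = 0, G = 3025/64; answer radicand W^2 = 49/16
unnormalised second-form numerators: l = 0, m = 0, n = 0; L = l/sqrt(49/16), and similarly M = m/sqrt(W^2), N = n/sqrt(W^2)


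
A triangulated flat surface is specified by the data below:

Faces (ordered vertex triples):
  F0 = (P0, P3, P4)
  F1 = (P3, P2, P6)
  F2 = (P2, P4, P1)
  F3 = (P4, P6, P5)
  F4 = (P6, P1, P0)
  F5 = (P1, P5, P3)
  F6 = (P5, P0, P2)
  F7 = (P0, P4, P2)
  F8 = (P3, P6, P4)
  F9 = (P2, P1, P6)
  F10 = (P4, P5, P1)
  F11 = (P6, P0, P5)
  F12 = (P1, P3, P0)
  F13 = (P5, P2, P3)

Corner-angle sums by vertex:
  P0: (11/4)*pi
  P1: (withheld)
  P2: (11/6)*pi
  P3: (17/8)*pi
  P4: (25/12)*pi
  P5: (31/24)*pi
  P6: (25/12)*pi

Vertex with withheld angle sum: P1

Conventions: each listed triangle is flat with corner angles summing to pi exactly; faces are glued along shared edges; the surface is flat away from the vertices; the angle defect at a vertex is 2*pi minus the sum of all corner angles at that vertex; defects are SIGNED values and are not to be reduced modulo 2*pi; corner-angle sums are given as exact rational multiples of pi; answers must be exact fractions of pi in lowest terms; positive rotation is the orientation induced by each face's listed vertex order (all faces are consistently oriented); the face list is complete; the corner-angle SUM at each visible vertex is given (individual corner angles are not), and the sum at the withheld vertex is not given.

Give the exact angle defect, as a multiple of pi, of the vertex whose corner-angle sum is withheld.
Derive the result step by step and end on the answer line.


V = 7, E = 21, F = 14; chi = V - E + F = 0
Gauss-Bonnet: total defect = 2*pi*chi = 0; visible defects sum to -pi/6

Answer: defect(P1) = pi/6


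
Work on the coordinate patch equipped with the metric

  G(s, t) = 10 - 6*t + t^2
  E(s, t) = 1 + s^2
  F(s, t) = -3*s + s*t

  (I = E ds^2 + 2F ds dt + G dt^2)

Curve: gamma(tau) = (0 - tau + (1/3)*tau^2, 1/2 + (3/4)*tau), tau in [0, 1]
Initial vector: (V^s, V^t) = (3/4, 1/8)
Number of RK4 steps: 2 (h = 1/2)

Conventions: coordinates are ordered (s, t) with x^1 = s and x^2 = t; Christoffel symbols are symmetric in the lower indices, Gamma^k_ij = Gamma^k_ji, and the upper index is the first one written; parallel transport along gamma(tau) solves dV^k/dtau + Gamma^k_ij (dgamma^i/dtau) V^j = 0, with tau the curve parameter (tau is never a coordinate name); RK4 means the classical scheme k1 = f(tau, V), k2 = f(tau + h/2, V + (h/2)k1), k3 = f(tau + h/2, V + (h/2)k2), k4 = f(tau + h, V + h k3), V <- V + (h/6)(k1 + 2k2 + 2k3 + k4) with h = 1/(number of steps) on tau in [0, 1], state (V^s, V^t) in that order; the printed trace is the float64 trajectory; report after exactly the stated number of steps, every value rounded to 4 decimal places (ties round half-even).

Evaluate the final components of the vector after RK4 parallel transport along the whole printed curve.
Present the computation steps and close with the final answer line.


gamma'(tau) = (-1 + (2/3)*tau, 3/4); f(tau, V)^k = -Gamma^k_ij(gamma(tau)) gamma'^i(tau) V^j; h = 1/2; intermediate values shown to 6 dp
curve data and Christoffel symbols at the stage parameters:
  tau = 0.000000: gamma = (0.000000, 0.500000), gamma' = (-1.000000, 0.750000); Gamma_sss = 0.000000, Gamma_sst = 0.000000, Gamma_stt = 0.000000, Gamma_tss = -0.344828, Gamma_tst = 0.000000, Gamma_ttt = -0.344828
  tau = 0.250000: gamma = (-0.229167, 0.687500), gamma' = (-0.833333, 0.750000); Gamma_sss = -0.035806, Gamma_sst = 0.000000, Gamma_stt = -0.035806, Gamma_tss = -0.361318, Gamma_tst = 0.000000, Gamma_ttt = -0.361318
  tau = 0.500000: gamma = (-0.416667, 0.875000), gamma' = (-0.666667, 0.750000); Gamma_sss = -0.073238, Gamma_sst = 0.000000, Gamma_stt = -0.073238, Gamma_tss = -0.373512, Gamma_tst = 0.000000, Gamma_ttt = -0.373512
  tau = 0.750000: gamma = (-0.562500, 1.062500), gamma' = (-0.500000, 0.750000); Gamma_sss = -0.110940, Gamma_sst = 0.000000, Gamma_stt = -0.110940, Gamma_tss = -0.382126, Gamma_tst = 0.000000, Gamma_ttt = -0.382126
  tau = 1.000000: gamma = (-0.666667, 1.250000), gamma' = (-0.333333, 0.750000); Gamma_sss = -0.147920, Gamma_sst = 0.000000, Gamma_stt = -0.147920, Gamma_tss = -0.388290, Gamma_tst = 0.000000, Gamma_ttt = -0.388290
step 0: V^s = 0.7500, V^t = 0.1250
step 1: k1 = (0.000000, -0.226293), k2 = (-0.020541, -0.207281), k3 = (-0.020260, -0.204447), k4 = (-0.034873, -0.177853); V <- V + (h/6)(k1 + 2k2 + 2k3 + k4): V^s = 0.7403, V^t = 0.0227
step 2: k1 = (-0.034898, -0.177980), k2 = (-0.042394, -0.146022), k3 = (-0.041625, -0.143375), k4 = (-0.040910, -0.107388); V <- V + (h/6)(k1 + 2k2 + 2k3 + k4): V^s = 0.7200, V^t = -0.0493

Answer: V^s = 0.7200, V^t = -0.0493


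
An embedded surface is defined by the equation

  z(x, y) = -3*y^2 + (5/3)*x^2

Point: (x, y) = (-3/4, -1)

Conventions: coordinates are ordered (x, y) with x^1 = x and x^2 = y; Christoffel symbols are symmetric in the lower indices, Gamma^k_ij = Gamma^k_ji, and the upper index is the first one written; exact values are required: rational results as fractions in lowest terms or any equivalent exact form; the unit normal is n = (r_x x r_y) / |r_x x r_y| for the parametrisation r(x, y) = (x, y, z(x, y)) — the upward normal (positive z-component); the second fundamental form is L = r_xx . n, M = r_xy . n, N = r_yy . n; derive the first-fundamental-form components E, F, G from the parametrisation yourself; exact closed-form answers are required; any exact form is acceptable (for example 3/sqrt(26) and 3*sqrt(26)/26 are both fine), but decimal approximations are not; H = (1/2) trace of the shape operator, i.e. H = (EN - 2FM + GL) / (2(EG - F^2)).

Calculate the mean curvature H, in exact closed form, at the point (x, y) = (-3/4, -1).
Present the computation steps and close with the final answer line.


z_x = -5/2, z_y = 6, z_xx = 10/3, z_xy = 0, z_yy = -6
E = 29/4, F = -15, G = 37; answer radicand W^2 = 173/4
unnormalised second-form numerators: l = 10/3, m = 0, n = -6; L = l/sqrt(173/4), and similarly M = m/sqrt(W^2), N = n/sqrt(W^2)
H = (E*n - 2*F*m + G*l) / (2*(EG - F^2)*sqrt(W^2)); E*n - 2*F*m + G*l = 479/6, EG - F^2 = 173/4, so H = (479/519)/sqrt(173/4)

Answer: H = 958*sqrt(173)/89787


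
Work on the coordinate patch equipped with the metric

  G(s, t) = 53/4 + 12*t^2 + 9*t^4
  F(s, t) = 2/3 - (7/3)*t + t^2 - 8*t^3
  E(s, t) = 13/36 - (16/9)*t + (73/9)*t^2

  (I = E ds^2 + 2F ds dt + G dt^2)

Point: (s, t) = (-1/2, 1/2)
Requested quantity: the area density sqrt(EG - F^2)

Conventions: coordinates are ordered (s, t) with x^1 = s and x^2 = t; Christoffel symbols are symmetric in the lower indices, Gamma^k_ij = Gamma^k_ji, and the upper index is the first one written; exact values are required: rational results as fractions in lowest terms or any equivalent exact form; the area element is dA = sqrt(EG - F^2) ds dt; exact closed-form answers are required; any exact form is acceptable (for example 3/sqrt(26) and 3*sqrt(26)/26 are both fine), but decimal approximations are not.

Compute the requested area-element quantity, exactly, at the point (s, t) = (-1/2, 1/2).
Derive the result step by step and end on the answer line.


E = 3/2, F = -5/4, G = 269/16; EG - F^2 = 757/32

Answer: sqrt(EG - F^2) = sqrt(1514)/8


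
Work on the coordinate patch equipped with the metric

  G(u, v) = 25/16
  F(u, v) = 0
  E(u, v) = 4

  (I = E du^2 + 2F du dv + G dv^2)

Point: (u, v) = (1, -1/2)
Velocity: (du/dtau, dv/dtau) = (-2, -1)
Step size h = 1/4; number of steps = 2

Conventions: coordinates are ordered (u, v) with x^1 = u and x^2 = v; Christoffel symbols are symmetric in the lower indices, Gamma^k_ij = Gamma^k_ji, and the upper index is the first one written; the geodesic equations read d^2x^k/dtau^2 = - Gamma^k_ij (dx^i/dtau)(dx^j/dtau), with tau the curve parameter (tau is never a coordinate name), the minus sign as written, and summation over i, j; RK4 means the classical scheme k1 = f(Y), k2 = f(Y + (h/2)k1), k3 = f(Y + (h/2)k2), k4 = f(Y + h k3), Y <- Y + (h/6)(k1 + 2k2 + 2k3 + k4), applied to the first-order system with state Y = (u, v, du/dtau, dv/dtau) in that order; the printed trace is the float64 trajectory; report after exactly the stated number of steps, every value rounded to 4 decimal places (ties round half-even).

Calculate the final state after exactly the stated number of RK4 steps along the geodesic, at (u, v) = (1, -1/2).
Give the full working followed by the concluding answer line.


f(Y) = (du/dtau, dv/dtau, -Gamma^u_ij Y'^i Y'^j, -Gamma^v_ij Y'^i Y'^j) with the Gammas evaluated at the stage position; h = 0.250000; intermediate values shown to 6 dp
step 0: u = 1.0000, v = -0.5000, du/dtau = -2.0000, dv/dtau = -1.0000
step 1:
  k1: at (u, v) = (1.000000, -0.500000), (du/dtau, dv/dtau) = (-2.000000, -1.000000); Gamma_uuu = 0.000000, Gamma_uuv = 0.000000, Gamma_uvv = 0.000000, Gamma_vuu = 0.000000, Gamma_vuv = 0.000000, Gamma_vvv = 0.000000; k1 = (-2.000000, -1.000000, 0.000000, 0.000000)
  k2: at (u, v) = (0.750000, -0.625000), (du/dtau, dv/dtau) = (-2.000000, -1.000000); Gamma_uuu = 0.000000, Gamma_uuv = 0.000000, Gamma_uvv = 0.000000, Gamma_vuu = 0.000000, Gamma_vuv = 0.000000, Gamma_vvv = 0.000000; k2 = (-2.000000, -1.000000, 0.000000, 0.000000)
  k3: at (u, v) = (0.750000, -0.625000), (du/dtau, dv/dtau) = (-2.000000, -1.000000); Gamma_uuu = 0.000000, Gamma_uuv = 0.000000, Gamma_uvv = 0.000000, Gamma_vuu = 0.000000, Gamma_vuv = 0.000000, Gamma_vvv = 0.000000; k3 = (-2.000000, -1.000000, 0.000000, 0.000000)
  k4: at (u, v) = (0.500000, -0.750000), (du/dtau, dv/dtau) = (-2.000000, -1.000000); Gamma_uuu = 0.000000, Gamma_uuv = 0.000000, Gamma_uvv = 0.000000, Gamma_vuu = 0.000000, Gamma_vuv = 0.000000, Gamma_vvv = 0.000000; k4 = (-2.000000, -1.000000, 0.000000, 0.000000)
  Y <- Y + (h/6)(k1 + 2k2 + 2k3 + k4): u = 0.5000, v = -0.7500, du/dtau = -2.0000, dv/dtau = -1.0000
step 2:
  k1: at (u, v) = (0.500000, -0.750000), (du/dtau, dv/dtau) = (-2.000000, -1.000000); Gamma_uuu = 0.000000, Gamma_uuv = 0.000000, Gamma_uvv = 0.000000, Gamma_vuu = 0.000000, Gamma_vuv = 0.000000, Gamma_vvv = 0.000000; k1 = (-2.000000, -1.000000, 0.000000, 0.000000)
  k2: at (u, v) = (0.250000, -0.875000), (du/dtau, dv/dtau) = (-2.000000, -1.000000); Gamma_uuu = 0.000000, Gamma_uuv = 0.000000, Gamma_uvv = 0.000000, Gamma_vuu = 0.000000, Gamma_vuv = 0.000000, Gamma_vvv = 0.000000; k2 = (-2.000000, -1.000000, 0.000000, 0.000000)
  k3: at (u, v) = (0.250000, -0.875000), (du/dtau, dv/dtau) = (-2.000000, -1.000000); Gamma_uuu = 0.000000, Gamma_uuv = 0.000000, Gamma_uvv = 0.000000, Gamma_vuu = 0.000000, Gamma_vuv = 0.000000, Gamma_vvv = 0.000000; k3 = (-2.000000, -1.000000, 0.000000, 0.000000)
  k4: at (u, v) = (0.000000, -1.000000), (du/dtau, dv/dtau) = (-2.000000, -1.000000); Gamma_uuu = 0.000000, Gamma_uuv = 0.000000, Gamma_uvv = 0.000000, Gamma_vuu = 0.000000, Gamma_vuv = 0.000000, Gamma_vvv = 0.000000; k4 = (-2.000000, -1.000000, 0.000000, 0.000000)
  Y <- Y + (h/6)(k1 + 2k2 + 2k3 + k4): u = 0.0000, v = -1.0000, du/dtau = -2.0000, dv/dtau = -1.0000

Answer: u = 0.0000, v = -1.0000, du/dtau = -2.0000, dv/dtau = -1.0000


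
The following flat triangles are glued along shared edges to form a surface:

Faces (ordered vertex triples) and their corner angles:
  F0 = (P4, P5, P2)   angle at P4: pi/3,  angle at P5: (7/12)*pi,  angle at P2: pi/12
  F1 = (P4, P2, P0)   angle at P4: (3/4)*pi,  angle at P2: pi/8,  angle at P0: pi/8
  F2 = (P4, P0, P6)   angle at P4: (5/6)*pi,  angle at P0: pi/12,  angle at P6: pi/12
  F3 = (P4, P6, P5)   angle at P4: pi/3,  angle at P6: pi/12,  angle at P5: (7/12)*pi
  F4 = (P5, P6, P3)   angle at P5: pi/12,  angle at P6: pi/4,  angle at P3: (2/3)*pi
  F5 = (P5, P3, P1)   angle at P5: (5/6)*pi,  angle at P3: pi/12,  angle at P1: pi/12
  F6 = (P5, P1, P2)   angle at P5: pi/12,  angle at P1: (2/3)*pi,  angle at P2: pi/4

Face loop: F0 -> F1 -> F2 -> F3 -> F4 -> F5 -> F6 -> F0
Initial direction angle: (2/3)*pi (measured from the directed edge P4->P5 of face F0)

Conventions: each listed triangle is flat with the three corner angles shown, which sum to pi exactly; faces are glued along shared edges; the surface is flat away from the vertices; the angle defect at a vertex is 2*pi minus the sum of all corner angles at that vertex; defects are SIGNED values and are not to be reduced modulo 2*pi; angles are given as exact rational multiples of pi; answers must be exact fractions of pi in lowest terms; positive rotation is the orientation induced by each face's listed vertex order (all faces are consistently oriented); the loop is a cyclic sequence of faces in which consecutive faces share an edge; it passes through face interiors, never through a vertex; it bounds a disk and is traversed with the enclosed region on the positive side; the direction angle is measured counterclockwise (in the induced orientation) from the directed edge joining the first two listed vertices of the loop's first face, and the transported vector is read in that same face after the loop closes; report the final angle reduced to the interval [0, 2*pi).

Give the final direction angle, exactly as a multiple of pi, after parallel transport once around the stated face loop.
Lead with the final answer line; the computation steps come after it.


Answer: final direction angle = pi/4

enclosed vertex P4: corner angles sum to (9/4)*pi, defect = 2*pi - (9/4)*pi = -pi/4
enclosed vertex P5: corner angles sum to (13/6)*pi, defect = 2*pi - (13/6)*pi = -pi/6
transport around the loop rotates by the sum of enclosed defects; add to the initial angle mod 2*pi
final angle = (2/3)*pi - (5/12)*pi = pi/4 (mod 2*pi)


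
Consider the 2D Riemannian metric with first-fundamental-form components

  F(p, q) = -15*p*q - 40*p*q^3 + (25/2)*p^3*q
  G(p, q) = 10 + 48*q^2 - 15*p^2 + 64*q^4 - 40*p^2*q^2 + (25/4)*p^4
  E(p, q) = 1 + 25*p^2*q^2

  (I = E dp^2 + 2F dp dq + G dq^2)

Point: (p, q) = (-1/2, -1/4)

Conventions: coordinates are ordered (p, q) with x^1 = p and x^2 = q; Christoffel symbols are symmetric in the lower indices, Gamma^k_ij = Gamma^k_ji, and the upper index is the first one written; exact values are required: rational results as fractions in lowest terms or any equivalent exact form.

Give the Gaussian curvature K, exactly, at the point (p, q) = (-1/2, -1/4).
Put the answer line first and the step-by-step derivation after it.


Answer: K = -1280/10609

E = 89/64, F = -115/64, G = 593/64, EG - F^2 = 309/32 at the point
E_p = -25/16, E_q = -25/8, F_p = 65/32, F_q = 155/16, G_p = 115/8, G_q = -23
E_qq = 25/2, F_pq = -105/8, G_pp = -65/4
Brioschi: K = (det M1 - det M2) / (EG - F^2)^2 with the standard first/second-derivative matrices M1, M2.
M1 = [[-E_qq/2 + F_pq - G_pp/2, E_p/2, F_p - E_q/2], [F_q - G_p/2, E, F], [G_q/2, F, G]] = [[-45/4, -25/32, 115/32], [5/2, 89/64, -115/64], [-23/2, -115/64, 593/64]]; det M1 = -8365/128
M2 = [[0, E_q/2, G_p/2], [E_q/2, E, F], [G_p/2, F, G]] = [[0, -25/16, 115/16], [-25/16, 89/64, -115/64], [115/16, -115/64, 593/64]]; det M2 = -6925/128
det M1 - det M2 = -45/4; K = -45/4 / (309/32)^2 = -1280/10609


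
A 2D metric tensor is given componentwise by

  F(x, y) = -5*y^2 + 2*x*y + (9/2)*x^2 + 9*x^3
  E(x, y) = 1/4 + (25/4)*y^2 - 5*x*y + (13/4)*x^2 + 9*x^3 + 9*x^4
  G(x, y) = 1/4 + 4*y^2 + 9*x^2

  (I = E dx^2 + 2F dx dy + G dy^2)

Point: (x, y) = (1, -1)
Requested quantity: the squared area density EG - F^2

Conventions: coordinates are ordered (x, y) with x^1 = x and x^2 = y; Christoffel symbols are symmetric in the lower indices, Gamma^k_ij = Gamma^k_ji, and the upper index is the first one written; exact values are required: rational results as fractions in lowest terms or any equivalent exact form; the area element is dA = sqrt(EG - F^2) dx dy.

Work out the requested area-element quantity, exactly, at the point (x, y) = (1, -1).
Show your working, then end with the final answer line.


E = 131/4, F = 13/2, G = 53/4; EG - F^2 = 6267/16

Answer: EG - F^2 = 6267/16


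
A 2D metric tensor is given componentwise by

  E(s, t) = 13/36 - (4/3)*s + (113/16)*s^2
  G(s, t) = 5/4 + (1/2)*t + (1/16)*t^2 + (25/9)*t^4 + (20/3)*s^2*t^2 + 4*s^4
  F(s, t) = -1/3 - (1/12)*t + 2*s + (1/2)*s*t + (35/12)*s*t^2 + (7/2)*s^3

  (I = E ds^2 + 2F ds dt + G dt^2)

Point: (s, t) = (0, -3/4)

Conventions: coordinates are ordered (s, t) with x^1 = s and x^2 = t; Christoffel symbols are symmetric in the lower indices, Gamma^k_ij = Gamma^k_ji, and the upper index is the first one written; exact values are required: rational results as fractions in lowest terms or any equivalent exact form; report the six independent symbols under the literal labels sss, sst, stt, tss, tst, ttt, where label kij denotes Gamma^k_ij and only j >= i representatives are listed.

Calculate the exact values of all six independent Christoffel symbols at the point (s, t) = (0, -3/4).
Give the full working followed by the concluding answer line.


E = 13/36, F = -13/48, G = 229/128 at the point
E_s = -4/3, E_t = 0, F_s = 209/64, F_t = -1/12, G_s = 0, G_t = -137/32
EG - F^2 = 2639/4608;  g^inv = (4608/2639) * [[229/128, 13/48], [13/48, 13/36]]
first-kind symbols [ij,l] = (1/2)(d_i g_jl + d_j g_il - d_l g_ij): [ss,s] = E_s/2 = -2/3, [ss,t] = F_s - E_t/2 = 209/64, [st,s] = E_t/2 = 0, [st,t] = G_s/2 = 0, [tt,s] = F_t - G_s/2 = -1/12, [tt,t] = G_t/2 = -137/64
Gamma^s_ij = (G*[ij,s] - F*[ij,t])/(EG - F^2), Gamma^t_ij = (E*[ij,t] - F*[ij,s])/(EG - F^2)

Answer: Gamma_sss = -2841/5278, Gamma_sst = 0, Gamma_stt = -6717/5278, Gamma_tss = 354/203, Gamma_tst = 0, Gamma_ttt = -282/203


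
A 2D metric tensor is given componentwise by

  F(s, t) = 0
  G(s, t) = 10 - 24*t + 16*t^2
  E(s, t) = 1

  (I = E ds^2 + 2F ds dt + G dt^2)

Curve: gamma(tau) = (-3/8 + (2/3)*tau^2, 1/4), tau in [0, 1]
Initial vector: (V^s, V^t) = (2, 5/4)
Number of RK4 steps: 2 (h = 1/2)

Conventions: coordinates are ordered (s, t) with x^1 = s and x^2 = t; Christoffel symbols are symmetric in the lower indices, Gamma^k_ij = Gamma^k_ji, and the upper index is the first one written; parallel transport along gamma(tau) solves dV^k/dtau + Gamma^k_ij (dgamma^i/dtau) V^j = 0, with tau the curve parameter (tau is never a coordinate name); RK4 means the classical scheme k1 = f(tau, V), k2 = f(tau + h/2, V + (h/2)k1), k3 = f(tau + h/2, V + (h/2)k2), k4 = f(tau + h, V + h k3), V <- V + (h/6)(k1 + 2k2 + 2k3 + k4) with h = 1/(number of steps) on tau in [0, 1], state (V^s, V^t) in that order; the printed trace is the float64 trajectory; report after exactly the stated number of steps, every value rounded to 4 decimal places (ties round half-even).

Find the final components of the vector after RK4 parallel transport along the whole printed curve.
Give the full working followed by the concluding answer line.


gamma'(tau) = ((4/3)*tau, 0); f(tau, V)^k = -Gamma^k_ij(gamma(tau)) gamma'^i(tau) V^j; h = 1/2; intermediate values shown to 6 dp
curve data and Christoffel symbols at the stage parameters:
  tau = 0.000000: gamma = (-0.375000, 0.250000), gamma' = (0.000000, 0.000000); Gamma_sss = 0.000000, Gamma_sst = 0.000000, Gamma_stt = 0.000000, Gamma_tss = 0.000000, Gamma_tst = 0.000000, Gamma_ttt = -1.600000
  tau = 0.250000: gamma = (-0.333333, 0.250000), gamma' = (0.333333, 0.000000); Gamma_sss = 0.000000, Gamma_sst = 0.000000, Gamma_stt = 0.000000, Gamma_tss = 0.000000, Gamma_tst = 0.000000, Gamma_ttt = -1.600000
  tau = 0.500000: gamma = (-0.208333, 0.250000), gamma' = (0.666667, 0.000000); Gamma_sss = 0.000000, Gamma_sst = 0.000000, Gamma_stt = 0.000000, Gamma_tss = 0.000000, Gamma_tst = 0.000000, Gamma_ttt = -1.600000
  tau = 0.750000: gamma = (0.000000, 0.250000), gamma' = (1.000000, 0.000000); Gamma_sss = 0.000000, Gamma_sst = 0.000000, Gamma_stt = 0.000000, Gamma_tss = 0.000000, Gamma_tst = 0.000000, Gamma_ttt = -1.600000
  tau = 1.000000: gamma = (0.291667, 0.250000), gamma' = (1.333333, 0.000000); Gamma_sss = 0.000000, Gamma_sst = 0.000000, Gamma_stt = 0.000000, Gamma_tss = 0.000000, Gamma_tst = 0.000000, Gamma_ttt = -1.600000
step 0: V^s = 2.0000, V^t = 1.2500
step 1: k1 = (0.000000, 0.000000), k2 = (0.000000, 0.000000), k3 = (0.000000, 0.000000), k4 = (0.000000, 0.000000); V <- V + (h/6)(k1 + 2k2 + 2k3 + k4): V^s = 2.0000, V^t = 1.2500
step 2: k1 = (0.000000, 0.000000), k2 = (0.000000, 0.000000), k3 = (0.000000, 0.000000), k4 = (0.000000, 0.000000); V <- V + (h/6)(k1 + 2k2 + 2k3 + k4): V^s = 2.0000, V^t = 1.2500

Answer: V^s = 2.0000, V^t = 1.2500


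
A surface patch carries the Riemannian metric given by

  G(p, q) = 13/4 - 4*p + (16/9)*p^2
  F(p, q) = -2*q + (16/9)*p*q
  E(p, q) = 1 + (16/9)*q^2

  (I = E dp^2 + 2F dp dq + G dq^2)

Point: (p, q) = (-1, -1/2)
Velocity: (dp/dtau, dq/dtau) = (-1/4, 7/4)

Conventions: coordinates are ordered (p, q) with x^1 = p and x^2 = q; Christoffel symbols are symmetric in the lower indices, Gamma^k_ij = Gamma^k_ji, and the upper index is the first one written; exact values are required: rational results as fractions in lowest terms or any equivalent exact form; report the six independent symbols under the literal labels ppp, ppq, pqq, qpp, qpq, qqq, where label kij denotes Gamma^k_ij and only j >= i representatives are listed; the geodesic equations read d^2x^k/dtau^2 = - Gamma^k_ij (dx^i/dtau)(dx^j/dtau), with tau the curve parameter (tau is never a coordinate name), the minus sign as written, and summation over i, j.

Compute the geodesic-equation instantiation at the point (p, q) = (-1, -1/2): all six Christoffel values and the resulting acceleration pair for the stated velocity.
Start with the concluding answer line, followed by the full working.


Answer: Gamma_ppp = 0, Gamma_ppq = -32/341, Gamma_pqq = 0, Gamma_qpp = 0, Gamma_qpq = -136/341, Gamma_qqq = 0; accelerations (d^2p/dtau^2, d^2q/dtau^2) = (-28/341, -119/341)

E = 13/9, F = 17/9, G = 325/36 at the point
E_p = 0, E_q = -16/9, F_p = -8/9, F_q = -34/9, G_p = -68/9, G_q = 0
EG - F^2 = 341/36;  g^inv = (36/341) * [[325/36, -17/9], [-17/9, 13/9]]
first-kind symbols [ij,l] = (1/2)(d_i g_jl + d_j g_il - d_l g_ij): [pp,p] = E_p/2 = 0, [pp,q] = F_p - E_q/2 = 0, [pq,p] = E_q/2 = -8/9, [pq,q] = G_p/2 = -34/9, [qq,p] = F_q - G_p/2 = 0, [qq,q] = G_q/2 = 0
Gamma^p_ij = (G*[ij,p] - F*[ij,q])/(EG - F^2), Gamma^q_ij = (E*[ij,q] - F*[ij,p])/(EG - F^2)
Gamma_ppp = 0, Gamma_ppq = -32/341, Gamma_pqq = 0, Gamma_qpp = 0, Gamma_qpq = -136/341, Gamma_qqq = 0
d^2p/dtau^2 = -(Gamma_ppp*(-1/4)^2 + 2*Gamma_ppq*(-1/4)*(7/4) + Gamma_pqq*(7/4)^2) = -28/341
d^2q/dtau^2 = -(Gamma_qpp*(-1/4)^2 + 2*Gamma_qpq*(-1/4)*(7/4) + Gamma_qqq*(7/4)^2) = -119/341


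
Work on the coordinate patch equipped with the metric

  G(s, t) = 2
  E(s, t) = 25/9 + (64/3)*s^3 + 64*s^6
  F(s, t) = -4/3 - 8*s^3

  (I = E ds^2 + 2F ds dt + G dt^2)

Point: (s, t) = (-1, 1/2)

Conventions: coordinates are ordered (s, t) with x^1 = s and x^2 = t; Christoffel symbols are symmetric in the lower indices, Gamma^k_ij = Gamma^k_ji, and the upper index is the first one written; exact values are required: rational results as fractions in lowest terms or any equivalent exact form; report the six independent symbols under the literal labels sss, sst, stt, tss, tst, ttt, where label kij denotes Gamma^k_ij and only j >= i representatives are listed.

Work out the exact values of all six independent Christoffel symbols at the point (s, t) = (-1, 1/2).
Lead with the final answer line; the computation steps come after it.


Answer: Gamma_sss = -720/209, Gamma_sst = 0, Gamma_stt = 0, Gamma_tss = -108/209, Gamma_tst = 0, Gamma_ttt = 0

E = 409/9, F = 20/3, G = 2 at the point
E_s = -320, E_t = 0, F_s = -24, F_t = 0, G_s = 0, G_t = 0
EG - F^2 = 418/9;  g^inv = (9/418) * [[2, -20/3], [-20/3, 409/9]]
first-kind symbols [ij,l] = (1/2)(d_i g_jl + d_j g_il - d_l g_ij): [ss,s] = E_s/2 = -160, [ss,t] = F_s - E_t/2 = -24, [st,s] = E_t/2 = 0, [st,t] = G_s/2 = 0, [tt,s] = F_t - G_s/2 = 0, [tt,t] = G_t/2 = 0
Gamma^s_ij = (G*[ij,s] - F*[ij,t])/(EG - F^2), Gamma^t_ij = (E*[ij,t] - F*[ij,s])/(EG - F^2)


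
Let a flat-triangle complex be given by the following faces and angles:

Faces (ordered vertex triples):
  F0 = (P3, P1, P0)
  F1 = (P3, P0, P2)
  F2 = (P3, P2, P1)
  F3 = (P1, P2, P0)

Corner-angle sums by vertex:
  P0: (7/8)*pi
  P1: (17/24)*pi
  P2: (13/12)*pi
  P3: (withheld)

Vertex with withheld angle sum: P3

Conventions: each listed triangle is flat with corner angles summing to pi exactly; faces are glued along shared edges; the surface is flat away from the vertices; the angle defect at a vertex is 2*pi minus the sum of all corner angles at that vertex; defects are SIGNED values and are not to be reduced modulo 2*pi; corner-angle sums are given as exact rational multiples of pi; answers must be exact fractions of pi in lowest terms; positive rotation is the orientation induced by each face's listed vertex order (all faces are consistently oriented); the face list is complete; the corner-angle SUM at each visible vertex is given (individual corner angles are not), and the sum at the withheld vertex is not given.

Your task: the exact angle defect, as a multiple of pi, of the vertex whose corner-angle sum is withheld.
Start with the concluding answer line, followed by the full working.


Answer: defect(P3) = (2/3)*pi

V = 4, E = 6, F = 4; chi = V - E + F = 2
Gauss-Bonnet: total defect = 2*pi*chi = 4*pi; visible defects sum to (10/3)*pi


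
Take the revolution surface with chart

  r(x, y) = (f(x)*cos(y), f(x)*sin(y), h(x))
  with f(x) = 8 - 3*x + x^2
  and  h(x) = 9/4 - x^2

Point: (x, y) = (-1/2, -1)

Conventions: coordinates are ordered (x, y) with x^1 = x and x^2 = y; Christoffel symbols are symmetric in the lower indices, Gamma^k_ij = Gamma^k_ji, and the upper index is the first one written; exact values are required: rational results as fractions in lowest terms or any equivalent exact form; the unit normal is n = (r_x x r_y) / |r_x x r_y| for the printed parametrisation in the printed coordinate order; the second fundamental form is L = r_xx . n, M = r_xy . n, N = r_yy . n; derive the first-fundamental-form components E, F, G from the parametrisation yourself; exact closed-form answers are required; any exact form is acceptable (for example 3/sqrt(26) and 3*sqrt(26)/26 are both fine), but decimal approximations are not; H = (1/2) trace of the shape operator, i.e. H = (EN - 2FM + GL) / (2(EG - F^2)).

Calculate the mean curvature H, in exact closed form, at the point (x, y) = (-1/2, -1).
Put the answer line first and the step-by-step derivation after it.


Answer: H = 151*sqrt(17)/11271

f = 39/4, f' = -4, f'' = 2, h' = 1, h'' = -2
E = 17, F = 0, G = 1521/16; answer radicand W^2 = 17
unnormalised second-form numerators: l = 6, m = 0, n = 39/4; L = l/sqrt(17), and similarly M = m/sqrt(W^2), N = n/sqrt(W^2)
H = (E*n - 2*F*m + G*l) / (2*(EG - F^2)*sqrt(W^2)); E*n - 2*F*m + G*l = 5889/8, EG - F^2 = 25857/16, so H = (151/663)/sqrt(17)


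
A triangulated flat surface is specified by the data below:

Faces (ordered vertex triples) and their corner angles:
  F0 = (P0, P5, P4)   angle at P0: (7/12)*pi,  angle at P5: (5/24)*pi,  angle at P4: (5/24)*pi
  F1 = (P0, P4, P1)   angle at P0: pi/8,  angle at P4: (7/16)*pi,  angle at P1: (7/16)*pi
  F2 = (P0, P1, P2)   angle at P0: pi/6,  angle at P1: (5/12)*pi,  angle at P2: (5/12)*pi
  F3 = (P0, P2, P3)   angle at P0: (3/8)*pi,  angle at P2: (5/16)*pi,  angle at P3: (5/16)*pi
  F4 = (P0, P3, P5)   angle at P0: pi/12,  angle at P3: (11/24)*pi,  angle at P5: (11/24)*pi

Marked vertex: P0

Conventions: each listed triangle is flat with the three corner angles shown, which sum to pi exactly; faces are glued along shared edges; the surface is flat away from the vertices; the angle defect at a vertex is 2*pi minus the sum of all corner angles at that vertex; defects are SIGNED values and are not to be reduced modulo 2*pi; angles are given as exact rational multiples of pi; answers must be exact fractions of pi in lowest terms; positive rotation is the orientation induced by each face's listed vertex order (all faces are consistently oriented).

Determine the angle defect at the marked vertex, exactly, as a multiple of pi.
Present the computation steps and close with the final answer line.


Sum of corner angles at P0: (4/3)*pi
defect = 2*pi - (4/3)*pi

Answer: defect(P0) = (2/3)*pi


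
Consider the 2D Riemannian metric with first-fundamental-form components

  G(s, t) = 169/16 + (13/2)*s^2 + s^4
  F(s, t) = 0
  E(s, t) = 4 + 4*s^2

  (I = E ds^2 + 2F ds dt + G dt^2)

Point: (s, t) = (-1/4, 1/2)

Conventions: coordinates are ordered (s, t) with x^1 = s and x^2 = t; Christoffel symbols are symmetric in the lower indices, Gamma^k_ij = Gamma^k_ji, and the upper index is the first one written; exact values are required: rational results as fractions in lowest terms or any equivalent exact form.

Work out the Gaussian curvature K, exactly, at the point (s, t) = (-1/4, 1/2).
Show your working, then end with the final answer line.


E = 17/4, F = 0, G = 2809/256, EG - F^2 = 47753/1024 at the point
E_s = -2, E_t = 0, F_s = 0, F_t = 0, G_s = -53/16, G_t = 0
E_tt = 0, F_st = 0, G_ss = 55/4
The intrinsic route: Brioschi's K = (det M1 - det M2)/(EG - F^2)^2.
M1 = [[-E_tt/2 + F_st - G_ss/2, E_s/2, F_s - E_t/2], [F_t - G_s/2, E, F], [G_t/2, F, G]] = [[-55/8, -1, 0], [53/32, 17/4, 0], [0, 0, 2809/256]]; det M1 = -1238769/4096
M2 = [[0, E_t/2, G_s/2], [E_t/2, E, F], [G_s/2, F, G]] = [[0, 0, -53/32], [0, 17/4, 0], [-53/32, 0, 2809/256]]; det M2 = -47753/4096
det M1 - det M2 = -148877/512; K = -148877/512 / (47753/1024)^2 = -2048/15317

Answer: K = -2048/15317


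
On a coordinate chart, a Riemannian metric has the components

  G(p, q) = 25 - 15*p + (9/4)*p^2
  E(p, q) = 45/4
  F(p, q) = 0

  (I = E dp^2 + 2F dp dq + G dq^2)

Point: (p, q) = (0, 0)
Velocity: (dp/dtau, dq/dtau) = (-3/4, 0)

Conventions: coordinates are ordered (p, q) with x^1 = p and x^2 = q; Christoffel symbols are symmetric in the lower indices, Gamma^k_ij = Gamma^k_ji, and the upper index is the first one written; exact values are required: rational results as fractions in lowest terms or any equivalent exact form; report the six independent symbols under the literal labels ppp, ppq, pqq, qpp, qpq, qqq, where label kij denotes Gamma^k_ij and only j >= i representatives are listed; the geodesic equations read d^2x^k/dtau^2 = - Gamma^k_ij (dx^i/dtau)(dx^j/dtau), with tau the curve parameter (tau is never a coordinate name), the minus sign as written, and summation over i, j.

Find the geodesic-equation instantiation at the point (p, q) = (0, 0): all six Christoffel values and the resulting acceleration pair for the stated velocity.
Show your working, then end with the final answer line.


E = 45/4, F = 0, G = 25 at the point
E_p = 0, E_q = 0, F_p = 0, F_q = 0, G_p = -15, G_q = 0
EG - F^2 = 1125/4;  g^inv = (4/1125) * [[25, 0], [0, 45/4]]
first-kind symbols [ij,l] = (1/2)(d_i g_jl + d_j g_il - d_l g_ij): [pp,p] = E_p/2 = 0, [pp,q] = F_p - E_q/2 = 0, [pq,p] = E_q/2 = 0, [pq,q] = G_p/2 = -15/2, [qq,p] = F_q - G_p/2 = 15/2, [qq,q] = G_q/2 = 0
Gamma^p_ij = (G*[ij,p] - F*[ij,q])/(EG - F^2), Gamma^q_ij = (E*[ij,q] - F*[ij,p])/(EG - F^2)
Gamma_ppp = 0, Gamma_ppq = 0, Gamma_pqq = 2/3, Gamma_qpp = 0, Gamma_qpq = -3/10, Gamma_qqq = 0
d^2p/dtau^2 = -(Gamma_ppp*(-3/4)^2 + 2*Gamma_ppq*(-3/4)*(0) + Gamma_pqq*(0)^2) = 0
d^2q/dtau^2 = -(Gamma_qpp*(-3/4)^2 + 2*Gamma_qpq*(-3/4)*(0) + Gamma_qqq*(0)^2) = 0

Answer: Gamma_ppp = 0, Gamma_ppq = 0, Gamma_pqq = 2/3, Gamma_qpp = 0, Gamma_qpq = -3/10, Gamma_qqq = 0; accelerations (d^2p/dtau^2, d^2q/dtau^2) = (0, 0)
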